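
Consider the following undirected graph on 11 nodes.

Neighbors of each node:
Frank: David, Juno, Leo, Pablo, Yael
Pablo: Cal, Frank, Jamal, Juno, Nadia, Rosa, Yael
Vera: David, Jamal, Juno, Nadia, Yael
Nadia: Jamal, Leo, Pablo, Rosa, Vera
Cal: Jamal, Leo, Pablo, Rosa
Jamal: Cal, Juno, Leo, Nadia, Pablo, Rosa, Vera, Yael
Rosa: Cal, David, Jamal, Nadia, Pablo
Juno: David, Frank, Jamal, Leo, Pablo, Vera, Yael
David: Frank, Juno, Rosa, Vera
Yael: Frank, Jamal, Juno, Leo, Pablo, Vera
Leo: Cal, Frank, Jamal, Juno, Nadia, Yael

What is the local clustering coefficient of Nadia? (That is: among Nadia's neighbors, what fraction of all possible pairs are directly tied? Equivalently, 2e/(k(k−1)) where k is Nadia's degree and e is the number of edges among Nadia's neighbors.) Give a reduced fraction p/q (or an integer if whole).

Nadia's neighbors: Jamal, Leo, Pablo, Rosa, and Vera (k = 5).
Possible neighbor pairs: C(5,2) = 10. Edges among them: Jamal–Leo, Jamal–Pablo, Jamal–Rosa, Jamal–Vera, Pablo–Rosa → e = 5.
Clustering(Nadia) = 5/10 = 1/2.

1/2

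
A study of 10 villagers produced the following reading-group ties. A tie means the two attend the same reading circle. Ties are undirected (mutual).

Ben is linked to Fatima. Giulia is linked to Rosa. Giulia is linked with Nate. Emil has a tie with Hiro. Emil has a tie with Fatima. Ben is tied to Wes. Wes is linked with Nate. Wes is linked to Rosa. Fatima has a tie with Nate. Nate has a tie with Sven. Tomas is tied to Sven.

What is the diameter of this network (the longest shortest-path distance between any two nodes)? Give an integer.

5

Eccentricity of each node (its greatest distance to any other): Ben:4, Emil:4, Fatima:3, Giulia:4, Hiro:5, Nate:3, Rosa:5, Sven:4, Tomas:5, Wes:4.
The maximum eccentricity is 5, realized for instance by the pair Tomas–Hiro via Tomas – Sven – Nate – Fatima – Emil – Hiro. So the diameter is 5.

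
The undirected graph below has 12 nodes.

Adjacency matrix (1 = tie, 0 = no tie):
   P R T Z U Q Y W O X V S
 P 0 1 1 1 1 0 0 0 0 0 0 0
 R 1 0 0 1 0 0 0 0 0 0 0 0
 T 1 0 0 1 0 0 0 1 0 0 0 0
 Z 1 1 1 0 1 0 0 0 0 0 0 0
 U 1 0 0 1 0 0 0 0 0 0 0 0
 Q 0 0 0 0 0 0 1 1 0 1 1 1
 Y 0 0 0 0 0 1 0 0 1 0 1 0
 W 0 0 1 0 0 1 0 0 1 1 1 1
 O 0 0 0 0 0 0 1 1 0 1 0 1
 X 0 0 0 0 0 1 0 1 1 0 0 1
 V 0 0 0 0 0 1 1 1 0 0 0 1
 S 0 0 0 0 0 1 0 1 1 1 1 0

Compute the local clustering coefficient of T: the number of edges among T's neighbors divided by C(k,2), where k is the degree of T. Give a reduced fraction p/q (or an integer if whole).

1/3

T's neighbors: P, W, and Z (k = 3).
Possible neighbor pairs: C(3,2) = 3. Edges among them: P–Z → e = 1.
Clustering(T) = 1/3.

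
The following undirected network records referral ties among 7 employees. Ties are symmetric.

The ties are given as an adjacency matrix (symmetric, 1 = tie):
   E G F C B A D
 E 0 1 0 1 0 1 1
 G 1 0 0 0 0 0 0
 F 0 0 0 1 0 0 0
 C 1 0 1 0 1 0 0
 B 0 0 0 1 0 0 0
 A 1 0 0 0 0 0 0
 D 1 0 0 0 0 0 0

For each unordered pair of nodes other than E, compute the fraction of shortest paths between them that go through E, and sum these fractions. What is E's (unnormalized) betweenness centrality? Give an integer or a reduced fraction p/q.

Pairs whose geodesics pass through E — G–F: 1; G–C: 1; G–B: 1; G–A: 1; G–D: 1; F–A: 1; F–D: 1; C–A: 1; C–D: 1; B–A: 1; B–D: 1; A–D: 1.
All other pairs contribute 0.
Summing the contributions gives betweenness(E) = 12.

12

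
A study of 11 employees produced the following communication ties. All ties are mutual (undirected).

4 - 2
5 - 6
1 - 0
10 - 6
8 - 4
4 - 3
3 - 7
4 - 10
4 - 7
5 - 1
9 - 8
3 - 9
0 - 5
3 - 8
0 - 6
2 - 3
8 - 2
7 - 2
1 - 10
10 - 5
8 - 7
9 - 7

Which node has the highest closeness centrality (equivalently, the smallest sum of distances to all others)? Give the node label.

Farness (sum of distances to all others) for each node — 0:29, 1:23, 2:21, 3:20, 4:16, 5:22, 6:23, 7:20, 8:20, 9:27, 10:17.
The smallest farness is 16, for 4, so 4 has the highest closeness.

4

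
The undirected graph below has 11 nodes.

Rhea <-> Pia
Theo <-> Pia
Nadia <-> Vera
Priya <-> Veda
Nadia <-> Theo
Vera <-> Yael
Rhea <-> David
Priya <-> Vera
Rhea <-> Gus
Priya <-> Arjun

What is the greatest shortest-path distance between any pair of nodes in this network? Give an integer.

7

Eccentricity of each node (its greatest distance to any other): Arjun:7, David:7, Gus:7, Nadia:4, Pia:5, Priya:6, Rhea:6, Theo:4, Veda:7, Vera:5, Yael:6.
The maximum eccentricity is 7, realized for instance by the pair Gus–Veda via Gus – Rhea – Pia – Theo – Nadia – Vera – Priya – Veda. So the diameter is 7.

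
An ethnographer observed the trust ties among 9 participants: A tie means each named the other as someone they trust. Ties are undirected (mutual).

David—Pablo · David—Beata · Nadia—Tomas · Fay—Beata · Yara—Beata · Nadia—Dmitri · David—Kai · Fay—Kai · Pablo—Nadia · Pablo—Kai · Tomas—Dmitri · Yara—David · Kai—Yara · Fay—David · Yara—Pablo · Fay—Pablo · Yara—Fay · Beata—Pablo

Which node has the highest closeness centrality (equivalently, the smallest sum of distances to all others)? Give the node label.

Farness (sum of distances to all others) for each node — Beata:14, David:13, Dmitri:19, Fay:13, Kai:14, Nadia:13, Pablo:10, Tomas:19, Yara:13.
The smallest farness is 10, for Pablo, so Pablo has the highest closeness.

Pablo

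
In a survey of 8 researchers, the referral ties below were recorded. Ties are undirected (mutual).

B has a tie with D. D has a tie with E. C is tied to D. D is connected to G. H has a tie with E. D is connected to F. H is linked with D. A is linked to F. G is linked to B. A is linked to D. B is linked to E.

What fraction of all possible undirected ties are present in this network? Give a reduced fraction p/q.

There are 11 edges and 8 nodes, so the maximum possible is C(8,2) = 28.
Density = 11/28.

11/28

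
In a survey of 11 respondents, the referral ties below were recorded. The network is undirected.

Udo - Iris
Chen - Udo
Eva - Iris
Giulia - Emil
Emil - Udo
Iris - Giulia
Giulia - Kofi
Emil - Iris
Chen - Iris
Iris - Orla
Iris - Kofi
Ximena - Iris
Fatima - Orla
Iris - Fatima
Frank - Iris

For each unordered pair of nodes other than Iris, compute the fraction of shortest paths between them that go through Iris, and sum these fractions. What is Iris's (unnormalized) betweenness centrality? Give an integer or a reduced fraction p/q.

77/2

Pairs whose geodesics pass through Iris — Chen–Frank: 1; Chen–Ximena: 1; Chen–Fatima: 1; Chen–Emil: 1/2; Chen–Orla: 1; Chen–Eva: 1; Chen–Kofi: 1; Chen–Giulia: 1; Frank–Udo: 1; Frank–Ximena: 1; Frank–Fatima: 1; Frank–Emil: 1; Frank–Orla: 1; Frank–Eva: 1 … (+26 more pairs).
All other pairs contribute 0.
Summing the contributions gives betweenness(Iris) = 77/2.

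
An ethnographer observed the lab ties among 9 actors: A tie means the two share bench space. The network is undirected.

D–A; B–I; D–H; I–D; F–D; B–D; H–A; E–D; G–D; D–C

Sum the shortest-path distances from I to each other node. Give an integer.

14

Distances from I: A:2, B:1, C:2, D:1, E:2, F:2, G:2, H:2.
Sum = 2 + 1 + 2 + 1 + 2 + 2 + 2 + 2 = 14.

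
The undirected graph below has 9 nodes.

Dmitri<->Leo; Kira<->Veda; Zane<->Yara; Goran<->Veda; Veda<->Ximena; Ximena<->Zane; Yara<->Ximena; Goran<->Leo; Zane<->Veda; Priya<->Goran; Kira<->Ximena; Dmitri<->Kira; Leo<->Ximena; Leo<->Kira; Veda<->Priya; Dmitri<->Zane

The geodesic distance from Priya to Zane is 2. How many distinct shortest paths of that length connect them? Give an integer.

The shortest distance is 2, and the only length-2 path is Priya–Veda–Zane. So there is exactly 1 shortest path.

1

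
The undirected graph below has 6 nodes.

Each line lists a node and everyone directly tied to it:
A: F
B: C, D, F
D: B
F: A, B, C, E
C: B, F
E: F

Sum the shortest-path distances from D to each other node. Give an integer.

11

Distances from D: A:3, B:1, C:2, E:3, F:2.
Sum = 3 + 1 + 2 + 3 + 2 = 11.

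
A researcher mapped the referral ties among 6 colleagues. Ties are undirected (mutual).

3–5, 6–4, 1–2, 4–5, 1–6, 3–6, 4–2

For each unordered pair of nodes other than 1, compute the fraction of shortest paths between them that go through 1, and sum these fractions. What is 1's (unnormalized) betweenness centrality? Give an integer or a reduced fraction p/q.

5/6

Pairs whose geodesics pass through 1 — 6–2: 1/2; 2–3: 1/3.
All other pairs contribute 0.
Summing the contributions gives betweenness(1) = 5/6.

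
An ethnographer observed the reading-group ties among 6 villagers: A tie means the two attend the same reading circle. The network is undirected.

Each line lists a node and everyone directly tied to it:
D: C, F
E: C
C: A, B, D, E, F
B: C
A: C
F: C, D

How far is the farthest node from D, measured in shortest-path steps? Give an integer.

Distances from D: A:2, B:2, C:1, E:2, F:1.
The largest is 2 (to E, B, and A), so the eccentricity of D is 2.

2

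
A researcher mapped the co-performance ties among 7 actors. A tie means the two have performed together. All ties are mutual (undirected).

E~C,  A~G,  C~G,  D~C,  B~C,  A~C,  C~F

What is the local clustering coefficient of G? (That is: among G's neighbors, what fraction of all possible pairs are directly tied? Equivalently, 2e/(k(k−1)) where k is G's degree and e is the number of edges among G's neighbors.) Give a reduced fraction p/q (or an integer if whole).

1

G's neighbors: A and C (k = 2).
Possible neighbor pairs: C(2,2) = 1. Edges among them: A–C → e = 1.
Clustering(G) = 1/1.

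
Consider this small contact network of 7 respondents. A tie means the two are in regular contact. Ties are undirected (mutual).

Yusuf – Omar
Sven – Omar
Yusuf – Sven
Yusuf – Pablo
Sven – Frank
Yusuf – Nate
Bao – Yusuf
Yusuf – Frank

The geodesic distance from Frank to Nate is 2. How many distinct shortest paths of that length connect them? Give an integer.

The shortest distance is 2, and the only length-2 path is Frank–Yusuf–Nate. So there is exactly 1 shortest path.

1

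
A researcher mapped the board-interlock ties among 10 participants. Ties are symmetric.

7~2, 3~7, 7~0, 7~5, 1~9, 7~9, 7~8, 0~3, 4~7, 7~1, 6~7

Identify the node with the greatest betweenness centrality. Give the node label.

7

Unnormalized betweenness of each node: 0:0, 1:0, 2:0, 3:0, 4:0, 5:0, 6:0, 7:34, 8:0, 9:0.
7 has the largest value, 34, making it the main broker — the node through which the most shortest paths run.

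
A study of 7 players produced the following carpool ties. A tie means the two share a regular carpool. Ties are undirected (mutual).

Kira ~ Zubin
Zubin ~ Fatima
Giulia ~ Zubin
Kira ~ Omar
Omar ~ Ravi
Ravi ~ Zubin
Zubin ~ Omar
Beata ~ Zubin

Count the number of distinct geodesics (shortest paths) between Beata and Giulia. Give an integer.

The shortest distance is 2, and the only length-2 path is Beata–Zubin–Giulia. So there is exactly 1 shortest path.

1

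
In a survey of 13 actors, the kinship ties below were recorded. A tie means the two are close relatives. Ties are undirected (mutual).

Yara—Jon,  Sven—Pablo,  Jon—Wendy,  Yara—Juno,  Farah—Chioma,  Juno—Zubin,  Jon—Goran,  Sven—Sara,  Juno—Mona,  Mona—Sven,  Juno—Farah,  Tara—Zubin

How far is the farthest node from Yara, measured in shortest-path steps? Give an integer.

4

Distances from Yara: Chioma:3, Farah:2, Goran:2, Jon:1, Juno:1, Mona:2, Pablo:4, Sara:4, Sven:3, Tara:3, Wendy:2, Zubin:2.
The largest is 4 (to Pablo and Sara), so the eccentricity of Yara is 4.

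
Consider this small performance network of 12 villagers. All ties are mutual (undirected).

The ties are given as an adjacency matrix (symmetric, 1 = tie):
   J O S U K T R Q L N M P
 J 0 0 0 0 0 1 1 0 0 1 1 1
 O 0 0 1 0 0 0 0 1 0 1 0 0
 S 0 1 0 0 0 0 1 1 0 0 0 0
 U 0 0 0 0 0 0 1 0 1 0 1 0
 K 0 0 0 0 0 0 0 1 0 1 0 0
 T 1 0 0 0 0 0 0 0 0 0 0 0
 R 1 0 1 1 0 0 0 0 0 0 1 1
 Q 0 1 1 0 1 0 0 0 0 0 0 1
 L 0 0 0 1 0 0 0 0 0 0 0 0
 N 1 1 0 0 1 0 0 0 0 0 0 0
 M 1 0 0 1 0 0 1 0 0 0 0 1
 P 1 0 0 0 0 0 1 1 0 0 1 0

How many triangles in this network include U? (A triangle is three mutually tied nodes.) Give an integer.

U's neighbors: L, M, and R.
Neighbor pairs that are themselves tied: U–M–R. Each forms one triangle with U, for 1 in total.

1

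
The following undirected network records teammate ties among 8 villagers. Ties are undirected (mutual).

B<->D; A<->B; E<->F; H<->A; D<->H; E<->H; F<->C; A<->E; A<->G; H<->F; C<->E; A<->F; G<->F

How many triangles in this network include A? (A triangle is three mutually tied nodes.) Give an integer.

A's neighbors: B, E, F, G, and H.
Neighbor pairs that are themselves tied: A–E–F; A–E–H; A–F–G; A–F–H. Each forms one triangle with A, for 4 in total.

4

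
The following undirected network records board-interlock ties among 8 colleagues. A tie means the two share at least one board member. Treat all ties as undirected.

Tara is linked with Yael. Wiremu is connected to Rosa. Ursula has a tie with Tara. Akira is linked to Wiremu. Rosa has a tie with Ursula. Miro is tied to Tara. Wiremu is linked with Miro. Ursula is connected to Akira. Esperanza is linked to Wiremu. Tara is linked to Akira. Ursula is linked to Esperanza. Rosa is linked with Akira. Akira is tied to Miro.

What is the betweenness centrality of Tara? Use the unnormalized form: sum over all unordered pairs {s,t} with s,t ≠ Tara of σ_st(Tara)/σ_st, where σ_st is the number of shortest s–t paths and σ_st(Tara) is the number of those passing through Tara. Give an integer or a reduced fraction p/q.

13/2

Pairs whose geodesics pass through Tara — Miro–Ursula: 1/2; Miro–Yael: 1; Rosa–Yael: 2/2; Esperanza–Yael: 1; Akira–Yael: 1; Ursula–Yael: 1; Wiremu–Yael: 2/2.
All other pairs contribute 0.
Summing the contributions gives betweenness(Tara) = 13/2.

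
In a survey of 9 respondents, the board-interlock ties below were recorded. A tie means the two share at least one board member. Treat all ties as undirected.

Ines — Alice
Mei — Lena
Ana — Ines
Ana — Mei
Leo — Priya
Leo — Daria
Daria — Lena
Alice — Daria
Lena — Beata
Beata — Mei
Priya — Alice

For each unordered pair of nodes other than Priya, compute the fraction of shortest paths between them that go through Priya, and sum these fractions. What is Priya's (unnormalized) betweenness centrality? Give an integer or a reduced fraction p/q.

4/3

Pairs whose geodesics pass through Priya — Ana–Leo: 1/3; Ines–Leo: 1/2; Alice–Leo: 1/2.
All other pairs contribute 0.
Summing the contributions gives betweenness(Priya) = 4/3.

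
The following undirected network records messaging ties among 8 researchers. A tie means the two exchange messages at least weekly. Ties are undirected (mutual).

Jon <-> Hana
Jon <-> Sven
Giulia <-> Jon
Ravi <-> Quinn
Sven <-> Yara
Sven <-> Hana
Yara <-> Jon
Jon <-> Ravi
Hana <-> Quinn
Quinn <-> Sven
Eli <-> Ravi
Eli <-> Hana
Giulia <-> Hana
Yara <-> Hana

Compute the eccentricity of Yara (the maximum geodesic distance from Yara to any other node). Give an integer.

2

Distances from Yara: Eli:2, Giulia:2, Hana:1, Jon:1, Quinn:2, Ravi:2, Sven:1.
The largest is 2 (to Quinn, Ravi, Giulia, and Eli), so the eccentricity of Yara is 2.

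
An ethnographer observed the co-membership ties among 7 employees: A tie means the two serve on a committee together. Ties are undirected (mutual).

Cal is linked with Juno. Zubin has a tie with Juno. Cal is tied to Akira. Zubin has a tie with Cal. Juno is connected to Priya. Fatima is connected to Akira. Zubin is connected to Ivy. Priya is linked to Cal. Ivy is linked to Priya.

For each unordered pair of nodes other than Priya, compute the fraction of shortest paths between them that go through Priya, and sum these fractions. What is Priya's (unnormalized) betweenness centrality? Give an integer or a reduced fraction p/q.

Pairs whose geodesics pass through Priya — Cal–Ivy: 1/2; Fatima–Ivy: 1/2; Ivy–Juno: 1/2; Ivy–Akira: 1/2.
All other pairs contribute 0.
Summing the contributions gives betweenness(Priya) = 2.

2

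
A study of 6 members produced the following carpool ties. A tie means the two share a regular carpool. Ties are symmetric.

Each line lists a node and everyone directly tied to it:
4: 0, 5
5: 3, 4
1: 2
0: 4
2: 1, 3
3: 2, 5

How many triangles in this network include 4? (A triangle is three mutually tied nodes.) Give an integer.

0

4's neighbors are 0 and 5, but none of them are tied to each other, so no triangle contains 4.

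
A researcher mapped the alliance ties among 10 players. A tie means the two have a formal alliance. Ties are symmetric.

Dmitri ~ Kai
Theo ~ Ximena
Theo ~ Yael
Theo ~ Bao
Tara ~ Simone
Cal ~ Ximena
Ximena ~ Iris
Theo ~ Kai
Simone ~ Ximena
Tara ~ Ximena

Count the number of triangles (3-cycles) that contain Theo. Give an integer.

Theo's neighbors are Bao, Kai, Ximena, and Yael, but none of them are tied to each other, so no triangle contains Theo.

0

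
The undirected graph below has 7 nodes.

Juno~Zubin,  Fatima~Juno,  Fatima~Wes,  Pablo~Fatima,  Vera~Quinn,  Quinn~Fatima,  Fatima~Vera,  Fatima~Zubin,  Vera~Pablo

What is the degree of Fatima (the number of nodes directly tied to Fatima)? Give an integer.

6

Fatima is directly tied to Juno, Pablo, Quinn, Vera, Wes, and Zubin. That is 6 neighbors, so the degree of Fatima is 6.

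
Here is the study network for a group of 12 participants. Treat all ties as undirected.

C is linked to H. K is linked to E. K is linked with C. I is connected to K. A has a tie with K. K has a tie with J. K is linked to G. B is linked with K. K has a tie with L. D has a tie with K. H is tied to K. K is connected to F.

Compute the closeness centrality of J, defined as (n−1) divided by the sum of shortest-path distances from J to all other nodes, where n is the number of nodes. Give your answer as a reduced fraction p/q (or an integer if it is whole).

Distances from J: A:2, B:2, C:2, D:2, E:2, F:2, G:2, H:2, I:2, K:1, L:2. Sum = 21.
n = 12, so closeness = 11/21.

11/21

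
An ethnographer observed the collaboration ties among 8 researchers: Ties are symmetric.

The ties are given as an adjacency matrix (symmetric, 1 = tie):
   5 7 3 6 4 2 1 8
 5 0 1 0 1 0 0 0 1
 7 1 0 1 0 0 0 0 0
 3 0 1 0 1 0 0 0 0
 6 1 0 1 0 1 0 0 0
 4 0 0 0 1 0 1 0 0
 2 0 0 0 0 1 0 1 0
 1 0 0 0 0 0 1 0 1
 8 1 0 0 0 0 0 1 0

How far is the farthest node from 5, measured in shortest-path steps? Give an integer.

Distances from 5: 1:2, 2:3, 3:2, 4:2, 6:1, 7:1, 8:1.
The largest is 3 (to 2), so the eccentricity of 5 is 3.

3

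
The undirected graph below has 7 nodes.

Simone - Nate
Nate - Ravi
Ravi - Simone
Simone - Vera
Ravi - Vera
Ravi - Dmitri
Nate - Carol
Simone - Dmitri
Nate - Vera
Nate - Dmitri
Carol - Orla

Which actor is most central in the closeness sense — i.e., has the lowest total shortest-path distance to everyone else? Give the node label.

Farness (sum of distances to all others) for each node — Carol:10, Dmitri:10, Nate:7, Orla:15, Ravi:9, Simone:9, Vera:10.
The smallest farness is 7, for Nate, so Nate has the highest closeness.

Nate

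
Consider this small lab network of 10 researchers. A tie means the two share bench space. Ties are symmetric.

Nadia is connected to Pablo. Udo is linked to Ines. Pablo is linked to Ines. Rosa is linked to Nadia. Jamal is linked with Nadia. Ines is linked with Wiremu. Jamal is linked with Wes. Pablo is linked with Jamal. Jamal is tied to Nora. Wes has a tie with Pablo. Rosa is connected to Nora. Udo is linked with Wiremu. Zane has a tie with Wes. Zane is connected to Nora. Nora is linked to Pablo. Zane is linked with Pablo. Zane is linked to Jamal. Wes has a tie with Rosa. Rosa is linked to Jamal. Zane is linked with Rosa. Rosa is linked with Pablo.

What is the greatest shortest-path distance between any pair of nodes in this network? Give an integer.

Eccentricity of each node (its greatest distance to any other): Ines:2, Jamal:3, Nadia:3, Nora:3, Pablo:2, Rosa:3, Udo:3, Wes:3, Wiremu:3, Zane:3.
The maximum eccentricity is 3, realized for instance by the pair Zane–Wiremu via Zane – Pablo – Ines – Wiremu. So the diameter is 3.

3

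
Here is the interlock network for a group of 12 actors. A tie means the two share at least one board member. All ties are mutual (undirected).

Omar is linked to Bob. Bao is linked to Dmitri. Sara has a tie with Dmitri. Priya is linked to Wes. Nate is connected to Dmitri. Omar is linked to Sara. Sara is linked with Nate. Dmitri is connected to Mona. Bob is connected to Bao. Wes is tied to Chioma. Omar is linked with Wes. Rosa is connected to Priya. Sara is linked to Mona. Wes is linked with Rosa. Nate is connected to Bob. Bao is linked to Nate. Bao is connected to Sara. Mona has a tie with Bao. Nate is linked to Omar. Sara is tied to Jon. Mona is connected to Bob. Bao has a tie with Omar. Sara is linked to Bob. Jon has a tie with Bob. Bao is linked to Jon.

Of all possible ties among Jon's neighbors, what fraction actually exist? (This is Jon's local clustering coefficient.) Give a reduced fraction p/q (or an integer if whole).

Jon's neighbors: Bao, Bob, and Sara (k = 3).
Possible neighbor pairs: C(3,2) = 3. Edges among them: Bao–Bob, Bao–Sara, Bob–Sara → e = 3.
Clustering(Jon) = 3/3 = 1.

1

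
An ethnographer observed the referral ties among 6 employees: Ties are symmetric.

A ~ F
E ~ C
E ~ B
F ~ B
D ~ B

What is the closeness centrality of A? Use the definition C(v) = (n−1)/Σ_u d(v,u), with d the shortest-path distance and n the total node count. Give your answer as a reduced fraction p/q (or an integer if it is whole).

5/13

Distances from A: B:2, C:4, D:3, E:3, F:1. Sum = 13.
n = 6, so closeness = 5/13.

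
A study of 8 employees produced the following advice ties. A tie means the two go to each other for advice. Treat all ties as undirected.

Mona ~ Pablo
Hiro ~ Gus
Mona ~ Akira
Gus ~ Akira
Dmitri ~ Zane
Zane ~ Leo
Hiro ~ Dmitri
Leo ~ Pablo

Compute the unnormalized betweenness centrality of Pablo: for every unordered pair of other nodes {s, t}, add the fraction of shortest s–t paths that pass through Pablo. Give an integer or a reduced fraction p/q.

Pairs whose geodesics pass through Pablo — Mona–Leo: 1; Mona–Zane: 1; Mona–Dmitri: 1/2; Leo–Gus: 1/2; Leo–Akira: 1; Zane–Akira: 1/2.
All other pairs contribute 0.
Summing the contributions gives betweenness(Pablo) = 9/2.

9/2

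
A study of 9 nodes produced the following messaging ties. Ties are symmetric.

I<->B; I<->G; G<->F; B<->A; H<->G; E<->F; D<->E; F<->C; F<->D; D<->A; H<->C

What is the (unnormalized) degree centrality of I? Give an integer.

2

I is directly tied to B and G. That is 2 neighbors, so the degree of I is 2.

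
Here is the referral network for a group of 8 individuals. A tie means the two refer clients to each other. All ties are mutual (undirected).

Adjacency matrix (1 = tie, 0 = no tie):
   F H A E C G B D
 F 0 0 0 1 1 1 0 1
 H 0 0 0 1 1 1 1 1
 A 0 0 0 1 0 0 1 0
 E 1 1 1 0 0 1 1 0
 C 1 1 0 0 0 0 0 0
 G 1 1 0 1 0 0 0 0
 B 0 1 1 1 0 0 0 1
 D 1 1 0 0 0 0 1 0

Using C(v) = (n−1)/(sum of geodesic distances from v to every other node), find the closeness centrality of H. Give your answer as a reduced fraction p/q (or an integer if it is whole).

Distances from H: A:2, B:1, C:1, D:1, E:1, F:2, G:1. Sum = 9.
n = 8, so closeness = 7/9.

7/9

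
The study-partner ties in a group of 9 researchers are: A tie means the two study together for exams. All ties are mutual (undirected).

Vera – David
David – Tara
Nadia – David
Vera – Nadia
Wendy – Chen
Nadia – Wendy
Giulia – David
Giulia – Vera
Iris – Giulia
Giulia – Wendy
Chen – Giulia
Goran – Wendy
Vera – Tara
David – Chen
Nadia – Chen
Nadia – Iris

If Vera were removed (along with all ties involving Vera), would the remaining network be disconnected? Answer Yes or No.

No

Even without Vera, every remaining node can still reach every other (the residual graph is connected), so Vera is not a cut vertex.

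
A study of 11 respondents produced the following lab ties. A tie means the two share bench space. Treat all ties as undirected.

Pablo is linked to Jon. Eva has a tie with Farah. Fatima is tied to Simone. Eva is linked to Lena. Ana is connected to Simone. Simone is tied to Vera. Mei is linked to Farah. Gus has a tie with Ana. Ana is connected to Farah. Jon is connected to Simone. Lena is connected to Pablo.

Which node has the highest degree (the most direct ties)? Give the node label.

Degrees — Ana:3, Eva:2, Farah:3, Fatima:1, Gus:1, Jon:2, Lena:2, Mei:1, Pablo:2, Simone:4, Vera:1.
The maximum is 4, attained only by Simone.

Simone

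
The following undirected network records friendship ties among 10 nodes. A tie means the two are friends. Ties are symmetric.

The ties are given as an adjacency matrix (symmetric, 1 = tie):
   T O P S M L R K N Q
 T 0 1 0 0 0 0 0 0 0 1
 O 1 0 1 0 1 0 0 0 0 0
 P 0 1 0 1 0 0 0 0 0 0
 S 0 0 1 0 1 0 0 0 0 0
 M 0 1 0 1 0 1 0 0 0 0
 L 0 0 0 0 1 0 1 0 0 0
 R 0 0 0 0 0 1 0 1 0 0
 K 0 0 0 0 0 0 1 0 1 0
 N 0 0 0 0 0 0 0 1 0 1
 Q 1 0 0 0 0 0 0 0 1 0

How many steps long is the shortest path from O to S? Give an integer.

2

One shortest route is O – P – S, which uses 2 edges, and O and S are not directly tied, so nothing shorter exists. So d(O,S) = 2.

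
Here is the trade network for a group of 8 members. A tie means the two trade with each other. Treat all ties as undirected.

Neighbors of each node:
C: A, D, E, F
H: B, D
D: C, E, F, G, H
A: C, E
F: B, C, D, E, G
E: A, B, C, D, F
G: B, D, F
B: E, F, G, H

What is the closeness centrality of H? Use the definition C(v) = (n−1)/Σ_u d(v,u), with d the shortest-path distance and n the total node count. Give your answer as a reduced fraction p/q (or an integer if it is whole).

7/13

Distances from H: A:3, B:1, C:2, D:1, E:2, F:2, G:2. Sum = 13.
n = 8, so closeness = 7/13.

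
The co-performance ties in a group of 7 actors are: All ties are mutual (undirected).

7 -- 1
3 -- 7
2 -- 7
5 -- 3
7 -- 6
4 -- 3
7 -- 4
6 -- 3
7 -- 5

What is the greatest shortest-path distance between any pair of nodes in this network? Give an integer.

Eccentricity of each node (its greatest distance to any other): 1:2, 2:2, 3:2, 4:2, 5:2, 6:2, 7:1.
The maximum eccentricity is 2, realized for instance by the pair 6–4 via 6 – 7 – 4. So the diameter is 2.

2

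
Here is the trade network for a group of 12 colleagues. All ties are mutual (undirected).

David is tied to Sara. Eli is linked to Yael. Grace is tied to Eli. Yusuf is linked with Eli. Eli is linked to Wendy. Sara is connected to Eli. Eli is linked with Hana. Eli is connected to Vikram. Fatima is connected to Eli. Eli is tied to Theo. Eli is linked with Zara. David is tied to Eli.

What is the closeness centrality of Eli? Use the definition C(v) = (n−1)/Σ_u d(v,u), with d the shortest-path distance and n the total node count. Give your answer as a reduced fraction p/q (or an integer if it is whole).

Distances from Eli: David:1, Fatima:1, Grace:1, Hana:1, Sara:1, Theo:1, Vikram:1, Wendy:1, Yael:1, Yusuf:1, Zara:1. Sum = 11.
n = 12, so closeness = 11/11 = 1.

1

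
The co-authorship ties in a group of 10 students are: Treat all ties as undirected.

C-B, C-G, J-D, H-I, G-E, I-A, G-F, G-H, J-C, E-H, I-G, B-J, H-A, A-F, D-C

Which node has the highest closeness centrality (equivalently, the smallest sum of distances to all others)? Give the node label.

Farness (sum of distances to all others) for each node — A:22, B:22, C:15, D:22, E:19, F:19, G:13, H:17, I:18, J:21.
The smallest farness is 13, for G, so G has the highest closeness.

G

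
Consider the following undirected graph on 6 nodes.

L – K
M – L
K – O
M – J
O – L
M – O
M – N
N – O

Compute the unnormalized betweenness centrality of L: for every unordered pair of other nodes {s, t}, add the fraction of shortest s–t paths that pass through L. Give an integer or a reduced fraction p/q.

Pairs whose geodesics pass through L — M–K: 1/2; K–J: 1/2.
All other pairs contribute 0.
Summing the contributions gives betweenness(L) = 1.

1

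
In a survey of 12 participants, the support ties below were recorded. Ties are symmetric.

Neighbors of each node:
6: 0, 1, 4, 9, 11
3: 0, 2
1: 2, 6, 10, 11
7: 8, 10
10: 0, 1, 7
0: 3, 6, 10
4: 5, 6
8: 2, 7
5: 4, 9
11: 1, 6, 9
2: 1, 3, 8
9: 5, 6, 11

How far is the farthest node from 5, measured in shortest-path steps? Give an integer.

Distances from 5: 0:3, 1:3, 2:4, 3:4, 4:1, 6:2, 7:5, 8:5, 9:1, 10:4, 11:2.
The largest is 5 (to 7 and 8), so the eccentricity of 5 is 5.

5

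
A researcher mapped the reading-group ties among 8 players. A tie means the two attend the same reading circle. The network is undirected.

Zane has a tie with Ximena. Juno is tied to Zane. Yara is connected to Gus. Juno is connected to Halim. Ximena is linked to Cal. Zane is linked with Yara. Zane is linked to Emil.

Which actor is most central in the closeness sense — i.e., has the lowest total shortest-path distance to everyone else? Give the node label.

Zane

Farness (sum of distances to all others) for each node — Cal:20, Emil:16, Gus:20, Halim:20, Juno:14, Ximena:14, Yara:14, Zane:10.
The smallest farness is 10, for Zane, so Zane has the highest closeness.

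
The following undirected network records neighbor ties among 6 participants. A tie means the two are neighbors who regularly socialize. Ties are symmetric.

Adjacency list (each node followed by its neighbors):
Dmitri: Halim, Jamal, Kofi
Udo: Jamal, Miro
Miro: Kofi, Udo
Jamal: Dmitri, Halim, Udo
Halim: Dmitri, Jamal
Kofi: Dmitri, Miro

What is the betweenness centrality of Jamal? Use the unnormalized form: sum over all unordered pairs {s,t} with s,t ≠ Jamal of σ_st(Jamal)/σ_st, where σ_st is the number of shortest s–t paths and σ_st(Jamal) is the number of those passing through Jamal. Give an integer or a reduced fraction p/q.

5/2

Pairs whose geodesics pass through Jamal — Halim–Miro: 1/2; Halim–Udo: 1; Dmitri–Udo: 1.
All other pairs contribute 0.
Summing the contributions gives betweenness(Jamal) = 5/2.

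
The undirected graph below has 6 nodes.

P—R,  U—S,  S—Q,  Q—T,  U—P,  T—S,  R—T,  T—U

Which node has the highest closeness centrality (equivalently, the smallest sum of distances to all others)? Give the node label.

T

Farness (sum of distances to all others) for each node — P:9, Q:9, R:8, S:7, T:6, U:7.
The smallest farness is 6, for T, so T has the highest closeness.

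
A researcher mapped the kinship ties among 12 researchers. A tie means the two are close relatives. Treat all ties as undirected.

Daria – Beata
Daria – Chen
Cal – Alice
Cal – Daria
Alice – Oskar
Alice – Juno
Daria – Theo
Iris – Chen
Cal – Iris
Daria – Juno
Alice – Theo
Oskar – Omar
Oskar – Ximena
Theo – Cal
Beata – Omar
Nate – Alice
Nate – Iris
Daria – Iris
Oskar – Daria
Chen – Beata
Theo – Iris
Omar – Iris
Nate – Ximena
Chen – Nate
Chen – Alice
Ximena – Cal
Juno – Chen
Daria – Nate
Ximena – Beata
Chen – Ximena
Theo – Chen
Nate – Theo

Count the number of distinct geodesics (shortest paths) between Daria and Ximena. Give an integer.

5

The shortest distance is 2. The length-2 paths are: Daria–Beata–Ximena; Daria–Chen–Ximena; Daria–Cal–Ximena; Daria–Oskar–Ximena; Daria–Nate–Ximena.
That gives 5 distinct shortest paths.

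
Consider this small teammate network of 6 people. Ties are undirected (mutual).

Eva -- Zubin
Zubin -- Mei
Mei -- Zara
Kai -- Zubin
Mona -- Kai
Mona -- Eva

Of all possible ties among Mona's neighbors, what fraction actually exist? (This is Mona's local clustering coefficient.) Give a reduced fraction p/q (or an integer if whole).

Mona's neighbors: Eva and Kai (k = 2).
Possible neighbor pairs: C(2,2) = 1. Edges among them: none → e = 0.
Clustering(Mona) = 0/1.

0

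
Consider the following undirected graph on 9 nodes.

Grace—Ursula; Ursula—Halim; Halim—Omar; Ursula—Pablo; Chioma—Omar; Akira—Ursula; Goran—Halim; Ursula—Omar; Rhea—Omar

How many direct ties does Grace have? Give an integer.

1

Grace is directly tied to Ursula. That is 1 neighbor, so the degree of Grace is 1.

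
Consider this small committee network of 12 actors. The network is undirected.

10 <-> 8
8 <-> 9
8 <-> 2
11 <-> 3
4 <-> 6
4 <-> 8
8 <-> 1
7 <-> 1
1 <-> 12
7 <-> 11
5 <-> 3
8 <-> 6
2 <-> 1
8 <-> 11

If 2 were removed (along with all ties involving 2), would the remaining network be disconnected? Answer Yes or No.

No

Even without 2, every remaining node can still reach every other (the residual graph is connected), so 2 is not a cut vertex.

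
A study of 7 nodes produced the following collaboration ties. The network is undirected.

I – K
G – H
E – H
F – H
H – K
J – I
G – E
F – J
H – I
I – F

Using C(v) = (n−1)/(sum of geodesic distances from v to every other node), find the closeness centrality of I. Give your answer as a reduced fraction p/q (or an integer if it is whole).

3/4

Distances from I: E:2, F:1, G:2, H:1, J:1, K:1. Sum = 8.
n = 7, so closeness = 6/8 = 3/4.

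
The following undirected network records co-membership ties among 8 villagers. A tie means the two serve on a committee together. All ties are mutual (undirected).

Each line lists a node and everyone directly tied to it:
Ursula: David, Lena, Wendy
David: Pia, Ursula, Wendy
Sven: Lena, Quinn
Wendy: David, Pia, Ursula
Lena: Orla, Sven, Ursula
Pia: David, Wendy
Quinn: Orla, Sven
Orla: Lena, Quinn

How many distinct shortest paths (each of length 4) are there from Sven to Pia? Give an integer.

The shortest distance is 4. The length-4 paths are: Sven–Lena–Ursula–David–Pia; Sven–Lena–Ursula–Wendy–Pia.
That gives 2 distinct shortest paths.

2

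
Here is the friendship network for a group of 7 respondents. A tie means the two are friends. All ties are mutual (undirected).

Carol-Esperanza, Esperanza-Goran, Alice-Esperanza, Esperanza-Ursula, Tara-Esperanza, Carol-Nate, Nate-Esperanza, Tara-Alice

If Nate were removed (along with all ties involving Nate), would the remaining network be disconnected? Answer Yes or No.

No

Even without Nate, every remaining node can still reach every other (the residual graph is connected), so Nate is not a cut vertex.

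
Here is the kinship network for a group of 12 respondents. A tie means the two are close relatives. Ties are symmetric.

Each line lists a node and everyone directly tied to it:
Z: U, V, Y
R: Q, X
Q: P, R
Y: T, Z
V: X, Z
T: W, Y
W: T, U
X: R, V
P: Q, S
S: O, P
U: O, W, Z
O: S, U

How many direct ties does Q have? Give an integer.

2

Q is directly tied to P and R. That is 2 neighbors, so the degree of Q is 2.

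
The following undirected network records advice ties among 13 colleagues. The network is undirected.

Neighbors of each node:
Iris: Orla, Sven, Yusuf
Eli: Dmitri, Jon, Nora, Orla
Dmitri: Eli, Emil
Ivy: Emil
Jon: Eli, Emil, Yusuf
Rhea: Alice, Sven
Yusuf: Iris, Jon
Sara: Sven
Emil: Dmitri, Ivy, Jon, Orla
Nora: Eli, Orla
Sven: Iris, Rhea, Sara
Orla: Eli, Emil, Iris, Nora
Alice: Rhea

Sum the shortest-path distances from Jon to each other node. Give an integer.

29

Distances from Jon: Alice:5, Dmitri:2, Eli:1, Emil:1, Iris:2, Ivy:2, Nora:2, Orla:2, Rhea:4, Sara:4, Sven:3, Yusuf:1.
Sum = 5 + 2 + 1 + 1 + 2 + 2 + 2 + 2 + 4 + 4 + 3 + 1 = 29.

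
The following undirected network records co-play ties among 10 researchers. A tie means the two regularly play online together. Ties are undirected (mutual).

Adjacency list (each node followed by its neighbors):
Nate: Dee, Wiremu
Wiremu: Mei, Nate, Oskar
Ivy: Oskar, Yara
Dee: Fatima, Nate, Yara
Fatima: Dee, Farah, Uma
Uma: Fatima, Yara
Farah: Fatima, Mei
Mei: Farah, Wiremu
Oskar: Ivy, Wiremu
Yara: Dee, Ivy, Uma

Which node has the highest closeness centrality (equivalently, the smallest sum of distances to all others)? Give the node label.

Farness (sum of distances to all others) for each node — Dee:17, Farah:21, Fatima:19, Ivy:21, Mei:21, Nate:19, Oskar:21, Uma:21, Wiremu:19, Yara:19.
The smallest farness is 17, for Dee, so Dee has the highest closeness.

Dee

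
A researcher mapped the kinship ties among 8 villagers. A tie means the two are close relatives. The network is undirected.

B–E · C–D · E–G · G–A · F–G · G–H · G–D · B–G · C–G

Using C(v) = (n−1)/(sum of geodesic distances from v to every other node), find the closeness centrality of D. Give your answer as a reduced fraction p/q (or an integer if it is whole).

Distances from D: A:2, B:2, C:1, E:2, F:2, G:1, H:2. Sum = 12.
n = 8, so closeness = 7/12.

7/12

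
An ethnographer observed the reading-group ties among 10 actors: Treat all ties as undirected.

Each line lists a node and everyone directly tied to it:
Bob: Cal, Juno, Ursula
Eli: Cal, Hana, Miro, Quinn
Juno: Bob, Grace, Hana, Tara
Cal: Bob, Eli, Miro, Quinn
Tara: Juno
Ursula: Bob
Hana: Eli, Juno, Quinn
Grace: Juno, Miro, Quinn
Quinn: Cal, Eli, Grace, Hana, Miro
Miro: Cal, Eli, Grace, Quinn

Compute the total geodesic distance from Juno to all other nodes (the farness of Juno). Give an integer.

Distances from Juno: Bob:1, Cal:2, Eli:2, Grace:1, Hana:1, Miro:2, Quinn:2, Tara:1, Ursula:2.
Sum = 1 + 2 + 2 + 1 + 1 + 2 + 2 + 1 + 2 = 14.

14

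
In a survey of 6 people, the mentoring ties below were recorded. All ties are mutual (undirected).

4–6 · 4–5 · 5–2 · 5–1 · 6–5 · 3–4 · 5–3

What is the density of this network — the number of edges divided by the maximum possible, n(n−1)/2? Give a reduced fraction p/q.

7/15

There are 7 edges and 6 nodes, so the maximum possible is C(6,2) = 15.
Density = 7/15.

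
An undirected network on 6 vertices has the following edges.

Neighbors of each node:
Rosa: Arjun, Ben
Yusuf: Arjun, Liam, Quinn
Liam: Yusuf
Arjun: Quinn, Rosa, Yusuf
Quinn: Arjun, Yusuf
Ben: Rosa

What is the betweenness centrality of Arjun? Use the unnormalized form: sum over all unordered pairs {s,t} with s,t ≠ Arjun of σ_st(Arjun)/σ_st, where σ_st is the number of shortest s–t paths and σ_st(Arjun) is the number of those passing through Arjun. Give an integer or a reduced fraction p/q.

Pairs whose geodesics pass through Arjun — Ben–Liam: 1; Ben–Yusuf: 1; Ben–Quinn: 1; Liam–Rosa: 1; Rosa–Yusuf: 1; Rosa–Quinn: 1.
All other pairs contribute 0.
Summing the contributions gives betweenness(Arjun) = 6.

6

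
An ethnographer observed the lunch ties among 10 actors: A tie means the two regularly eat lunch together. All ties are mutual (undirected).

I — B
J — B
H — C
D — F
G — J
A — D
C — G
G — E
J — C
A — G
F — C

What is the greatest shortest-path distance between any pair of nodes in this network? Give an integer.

5

Eccentricity of each node (its greatest distance to any other): A:4, B:4, C:3, D:5, E:4, F:4, G:3, H:4, I:5, J:3.
The maximum eccentricity is 5, realized for instance by the pair I–D via I – B – J – G – A – D. So the diameter is 5.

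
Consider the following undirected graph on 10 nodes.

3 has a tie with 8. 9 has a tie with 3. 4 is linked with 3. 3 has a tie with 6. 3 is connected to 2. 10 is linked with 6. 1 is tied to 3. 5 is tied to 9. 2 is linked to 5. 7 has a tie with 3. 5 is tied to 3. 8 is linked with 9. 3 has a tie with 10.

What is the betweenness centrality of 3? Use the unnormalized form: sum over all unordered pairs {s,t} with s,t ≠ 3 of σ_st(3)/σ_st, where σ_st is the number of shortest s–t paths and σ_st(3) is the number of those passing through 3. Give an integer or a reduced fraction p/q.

31

Pairs whose geodesics pass through 3 — 10–4: 1; 10–5: 1; 10–1: 1; 10–9: 1; 10–2: 1; 10–8: 1; 10–7: 1; 4–6: 1; 4–5: 1; 4–1: 1; 4–9: 1; 4–2: 1; 4–8: 1; 4–7: 1 … (+18 more pairs).
All other pairs contribute 0.
Summing the contributions gives betweenness(3) = 31.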